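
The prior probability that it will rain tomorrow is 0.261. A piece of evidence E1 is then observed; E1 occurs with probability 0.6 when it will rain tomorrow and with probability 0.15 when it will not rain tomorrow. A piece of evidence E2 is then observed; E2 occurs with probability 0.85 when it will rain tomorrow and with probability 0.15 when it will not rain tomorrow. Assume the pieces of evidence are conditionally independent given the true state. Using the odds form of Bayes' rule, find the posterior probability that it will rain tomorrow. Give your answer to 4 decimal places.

Posterior probability ≈ 0.8890

Prior odds = 0.261/(1−0.261) = 0.35318.
Likelihood ratio for E1 = 0.6/0.15 = 4.0000.
Likelihood ratio for E2 = 0.85/0.15 = 5.6667.
Posterior odds = prior odds × LR₁ × LR₂ = 8.0054.
Posterior probability = odds/(1+odds) = 8.0054/9.0054 = 0.8890.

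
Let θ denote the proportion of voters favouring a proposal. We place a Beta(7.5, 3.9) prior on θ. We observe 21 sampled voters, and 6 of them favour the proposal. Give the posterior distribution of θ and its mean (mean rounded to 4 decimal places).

Posterior: Beta(13.5, 18.9); mean ≈ 0.4167

Observing 6 successes and 15 failures updates Beta(7.5, 3.9) by adding the success and failure counts to the two shape parameters: α = 7.5+6 = 13.5, β = 3.9+15 = 18.9.
Posterior mean = α/(α+β) = 13.5/32.4 = 0.4167.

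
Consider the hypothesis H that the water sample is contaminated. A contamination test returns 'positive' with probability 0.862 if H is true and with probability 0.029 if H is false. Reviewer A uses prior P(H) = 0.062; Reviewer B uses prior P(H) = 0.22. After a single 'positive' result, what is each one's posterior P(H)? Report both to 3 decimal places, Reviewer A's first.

Reviewer A: 0.663; Reviewer B: 0.893

The likelihood ratio for a 'positive' result is 0.862/0.029 = 29.724.
Reviewer A: prior odds 0.062/0.938 = 0.066098; posterior odds 1.9647; posterior probability 0.663.
Reviewer B: prior odds 0.22/0.78 = 0.28205; posterior odds 8.3837; posterior probability 0.893.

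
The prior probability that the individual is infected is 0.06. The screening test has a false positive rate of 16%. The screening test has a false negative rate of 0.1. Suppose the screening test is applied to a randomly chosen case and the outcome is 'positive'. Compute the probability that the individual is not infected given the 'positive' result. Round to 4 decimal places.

Let H be the event that the individual is infected. P(H) = 0.06, so P(¬H) = 0.94. With E the 'positive' result, P(E|H) = 0.9 and P(E|¬H) = 0.16.
P(E) = 0.9·0.06 + 0.16·0.94 = 0.054000 + 0.15040 = 0.20440.
By Bayes' theorem, P(H|E) = 0.054000 / 0.20440 = 0.2642. Hence P(¬H|E) = 1 − 0.2642 = 0.7358.

P(¬H | E) ≈ 0.7358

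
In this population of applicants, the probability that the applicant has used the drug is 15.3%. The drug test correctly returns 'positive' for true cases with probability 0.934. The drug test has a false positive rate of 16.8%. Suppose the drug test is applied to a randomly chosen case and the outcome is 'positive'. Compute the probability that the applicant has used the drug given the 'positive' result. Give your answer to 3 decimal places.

Let H be the event that the applicant has used the drug. P(H) = 0.153, so P(¬H) = 0.847. With E the 'positive' result, P(E|H) = 0.934 and P(E|¬H) = 0.168.
P(E) = 0.934·0.153 + 0.168·0.847 = 0.14290 + 0.14230 = 0.28520.
By Bayes' theorem, P(H|E) = 0.14290 / 0.28520 = 0.501.

P(H | E) ≈ 0.501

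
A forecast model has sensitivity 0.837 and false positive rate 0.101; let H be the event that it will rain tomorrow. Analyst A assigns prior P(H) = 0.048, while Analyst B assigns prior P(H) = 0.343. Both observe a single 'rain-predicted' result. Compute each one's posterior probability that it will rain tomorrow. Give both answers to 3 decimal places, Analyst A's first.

The likelihood ratio for a 'rain-predicted' result is 0.837/0.101 = 8.2871.
Analyst A: prior odds 0.048/0.952 = 0.050420; posterior odds 0.41784; posterior probability 0.295.
Analyst B: prior odds 0.343/0.657 = 0.52207; posterior odds 4.3265; posterior probability 0.812.

Analyst A: 0.295; Analyst B: 0.812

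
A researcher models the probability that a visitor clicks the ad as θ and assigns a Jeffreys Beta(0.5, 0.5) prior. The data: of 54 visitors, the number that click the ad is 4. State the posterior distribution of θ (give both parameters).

Posterior: Beta(4.5, 50.5)

Observing 4 successes and 50 failures updates Beta(0.5, 0.5) by adding the success and failure counts to the two shape parameters: α = 0.5+4 = 4.5, β = 0.5+50 = 50.5.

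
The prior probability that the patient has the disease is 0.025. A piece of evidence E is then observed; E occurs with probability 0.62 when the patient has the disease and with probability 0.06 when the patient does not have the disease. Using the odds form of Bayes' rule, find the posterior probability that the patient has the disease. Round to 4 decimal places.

Prior odds = 0.025/(1−0.025) = 0.025641. In log-odds, ln(0.025641) = -3.6636.
Add log likelihood ratio: ln(10.333) = 2.3354.
Posterior log-odds = -1.3282, so posterior odds = exp(-1.3282) = 0.26496. Converting, P(H|E) = 0.26496/1.2650 = 0.2095.

Posterior probability ≈ 0.2095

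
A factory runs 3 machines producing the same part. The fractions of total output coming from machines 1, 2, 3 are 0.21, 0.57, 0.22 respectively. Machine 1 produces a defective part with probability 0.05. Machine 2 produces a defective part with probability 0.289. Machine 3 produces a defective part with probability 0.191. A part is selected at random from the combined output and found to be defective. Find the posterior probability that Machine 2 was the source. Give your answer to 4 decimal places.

Posterior probability ≈ 0.7583

P(defective|M1) = 0.05; P(defective|M2) = 0.289; P(defective|M3) = 0.191.
Prior × likelihood for each source: 0.21·0.05=0.01050, 0.57·0.289=0.1647, 0.22·0.191=0.04202. Summing gives P(defective) = 0.21725.
P(Machine 2 | defective) = 0.1647 / 0.21725 = 0.7583.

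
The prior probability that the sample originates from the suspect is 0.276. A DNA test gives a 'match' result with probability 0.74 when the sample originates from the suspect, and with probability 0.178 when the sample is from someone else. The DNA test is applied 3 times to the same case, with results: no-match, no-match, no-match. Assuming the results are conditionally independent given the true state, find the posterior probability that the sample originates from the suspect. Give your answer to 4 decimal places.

Posterior P(H) ≈ 0.0119

Let H be the event that the sample originates from the suspect; start with P(H) = 0.276. P('match'|H) = 0.74, P('match'|¬H) = 0.178.
Update on result 1 ('no-match'): P(H) ← 0.26·0.2760 / (0.26·0.2760 + 0.822·0.7240) = 0.071760/0.66689 = 0.1076.
Update on result 2 ('no-match'): P(H) ← 0.26·0.1076 / (0.26·0.1076 + 0.822·0.8924) = 0.027977/0.76153 = 0.0367.
Update on result 3 ('no-match'): P(H) ← 0.26·0.0367 / (0.26·0.0367 + 0.822·0.9633) = 0.0095519/0.80135 = 0.0119.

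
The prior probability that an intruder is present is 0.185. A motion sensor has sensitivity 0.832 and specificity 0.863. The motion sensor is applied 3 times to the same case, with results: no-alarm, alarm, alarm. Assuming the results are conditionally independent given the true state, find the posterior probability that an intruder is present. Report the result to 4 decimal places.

Let H be the event that an intruder is present; start with P(H) = 0.185. P('alarm'|H) = 0.832, P('alarm'|¬H) = 0.137.
Update on result 1 ('no-alarm'): P(H) ← 0.168·0.1850 / (0.168·0.1850 + 0.863·0.8150) = 0.031080/0.73442 = 0.0423.
Update on result 2 ('alarm'): P(H) ← 0.832·0.0423 / (0.832·0.0423 + 0.137·0.9577) = 0.035209/0.16641 = 0.2116.
Update on result 3 ('alarm'): P(H) ← 0.832·0.2116 / (0.832·0.2116 + 0.137·0.7884) = 0.17603/0.28405 = 0.6197.

Posterior P(H) ≈ 0.6197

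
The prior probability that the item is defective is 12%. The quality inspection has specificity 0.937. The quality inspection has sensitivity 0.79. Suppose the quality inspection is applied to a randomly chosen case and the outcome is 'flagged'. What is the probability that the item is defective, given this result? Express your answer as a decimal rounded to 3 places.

P(H | E) ≈ 0.631

Write H for 'the item is defective'. Prior odds H:¬H = 0.12/0.88 = 0.13636. For the 'flagged' outcome, the likelihood ratio is 0.79/0.063 = 12.540.
Posterior odds = 0.13636 × 12.540 = 1.7100, so P(H|E) = 1.7100/(1+1.7100) = 0.631.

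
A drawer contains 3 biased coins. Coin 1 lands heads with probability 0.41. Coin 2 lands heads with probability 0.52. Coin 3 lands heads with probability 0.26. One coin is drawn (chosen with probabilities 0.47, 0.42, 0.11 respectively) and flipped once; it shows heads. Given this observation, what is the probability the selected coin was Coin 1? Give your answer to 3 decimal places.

Posterior probability ≈ 0.438

Tabulate prior·likelihood by source: [1] prior 0.47, lik 0.41, product 0.1927; [2] prior 0.42, lik 0.52, product 0.2184; [3] prior 0.11, lik 0.26, product 0.02860.
Normalizing constant = 0.43970; the posterior for Coin 1 is its product over the sum, 0.1927/0.43970 = 0.438.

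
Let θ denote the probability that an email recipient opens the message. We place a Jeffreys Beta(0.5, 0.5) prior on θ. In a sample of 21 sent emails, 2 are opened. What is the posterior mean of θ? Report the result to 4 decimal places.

Posterior mean ≈ 0.1136

Observing 2 successes and 19 failures updates Beta(0.5, 0.5) by adding the success and failure counts to the two shape parameters: α = 0.5+2 = 2.5, β = 0.5+19 = 19.5.
E[θ | data] = 2.5/(2.5+19.5) = 0.1136.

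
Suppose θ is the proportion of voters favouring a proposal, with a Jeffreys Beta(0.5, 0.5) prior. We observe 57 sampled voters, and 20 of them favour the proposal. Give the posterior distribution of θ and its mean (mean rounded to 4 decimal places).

The binomial likelihood is conjugate to the Beta prior: with 20 successes and 37 failures, the posterior is Beta(0.5+20, 0.5+37) = Beta(20.5, 37.5).
Posterior mean = α/(α+β) = 20.5/58 = 0.3534.

Posterior: Beta(20.5, 37.5); mean ≈ 0.3534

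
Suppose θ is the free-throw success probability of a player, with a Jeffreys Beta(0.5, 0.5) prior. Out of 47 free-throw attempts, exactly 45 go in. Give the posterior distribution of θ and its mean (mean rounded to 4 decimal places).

Observing 45 successes and 2 failures updates Beta(0.5, 0.5) by adding the success and failure counts to the two shape parameters: α = 0.5+45 = 45.5, β = 0.5+2 = 2.5.
E[θ | data] = 45.5/(45.5+2.5) = 0.9479.

Posterior: Beta(45.5, 2.5); mean ≈ 0.9479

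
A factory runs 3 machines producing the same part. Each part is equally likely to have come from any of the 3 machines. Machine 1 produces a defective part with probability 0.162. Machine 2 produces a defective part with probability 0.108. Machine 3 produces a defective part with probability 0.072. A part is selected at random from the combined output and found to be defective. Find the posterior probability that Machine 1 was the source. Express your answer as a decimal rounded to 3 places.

Posterior probability ≈ 0.474

Tabulate prior·likelihood by source: [1] prior 0.333333, lik 0.162, product 0.05400; [2] prior 0.333333, lik 0.108, product 0.03600; [3] prior 0.333333, lik 0.072, product 0.02400.
Normalizing constant = 0.11400; the posterior for Machine 1 is its product over the sum, 0.05400/0.11400 = 0.474.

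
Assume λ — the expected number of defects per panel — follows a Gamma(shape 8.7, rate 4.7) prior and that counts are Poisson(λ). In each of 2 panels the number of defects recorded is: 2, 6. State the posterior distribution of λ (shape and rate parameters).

Total count ∑xᵢ = 8 over n = 2 panels.
Gamma is conjugate to the Poisson likelihood: posterior is Gamma(shape = 8.7+8 = 16.7, rate = 4.7+2 = 6.7).

Posterior: Gamma(shape=16.7, rate=6.7)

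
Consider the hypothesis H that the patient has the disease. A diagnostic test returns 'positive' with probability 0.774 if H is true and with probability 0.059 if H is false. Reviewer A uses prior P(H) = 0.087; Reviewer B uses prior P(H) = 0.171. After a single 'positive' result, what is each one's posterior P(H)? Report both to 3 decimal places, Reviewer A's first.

P('+'|H) = 0.774, P('+'|¬H) = 0.059.
Reviewer A: numerator 0.774·0.087 = 0.067338; evidence = 0.067338+0.059·0.913 = 0.12120; posterior = 0.556.
Reviewer B: numerator 0.774·0.171 = 0.13235; evidence = 0.13235+0.059·0.829 = 0.18127; posterior = 0.730.

Reviewer A: 0.556; Reviewer B: 0.730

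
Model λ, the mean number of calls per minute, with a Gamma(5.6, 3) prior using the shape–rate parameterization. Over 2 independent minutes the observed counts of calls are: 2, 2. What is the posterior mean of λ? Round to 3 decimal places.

Posterior mean ≈ 1.920

Total count ∑xᵢ = 4 over n = 2 minutes.
Gamma is conjugate to the Poisson likelihood: posterior is Gamma(shape = 5.6+4 = 9.6, rate = 3+2 = 5).
Posterior mean = shape/rate = 9.6/5 = 1.920.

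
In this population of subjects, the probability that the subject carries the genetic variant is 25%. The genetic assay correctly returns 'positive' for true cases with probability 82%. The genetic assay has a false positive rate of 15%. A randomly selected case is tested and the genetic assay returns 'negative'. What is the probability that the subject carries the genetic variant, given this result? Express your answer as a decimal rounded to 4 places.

Let H be the event that the subject carries the genetic variant. P(H) = 0.25, so P(¬H) = 0.75. With E the 'negative' result, P(E|H) = 0.18 and P(E|¬H) = 0.85.
P(E) = 0.18·0.25 + 0.85·0.75 = 0.045000 + 0.63750 = 0.68250.
By Bayes' theorem, P(H|E) = 0.045000 / 0.68250 = 0.0659.

P(H | E) ≈ 0.0659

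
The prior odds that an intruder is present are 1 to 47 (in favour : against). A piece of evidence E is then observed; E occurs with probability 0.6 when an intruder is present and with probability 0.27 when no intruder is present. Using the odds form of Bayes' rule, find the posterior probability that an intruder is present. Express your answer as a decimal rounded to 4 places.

Posterior probability ≈ 0.0451

Prior odds = 1/47 = 0.021277.
Likelihood ratio for E = 0.6/0.27 = 2.2222.
Posterior odds = prior odds × LR = 0.047281.
Posterior probability = odds/(1+odds) = 0.047281/1.0473 = 0.0451.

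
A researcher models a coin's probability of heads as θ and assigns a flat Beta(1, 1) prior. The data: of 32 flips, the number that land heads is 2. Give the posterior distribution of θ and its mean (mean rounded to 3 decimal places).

The binomial likelihood is conjugate to the Beta prior: with 2 successes and 30 failures, the posterior is Beta(1+2, 1+30) = Beta(3, 31).
Posterior mean = α/(α+β) = 3/34 = 0.088.

Posterior: Beta(3, 31); mean ≈ 0.088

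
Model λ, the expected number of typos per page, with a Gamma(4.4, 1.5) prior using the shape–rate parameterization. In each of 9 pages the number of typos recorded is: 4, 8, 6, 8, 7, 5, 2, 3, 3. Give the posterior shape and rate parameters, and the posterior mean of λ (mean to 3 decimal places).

Total count ∑xᵢ = 46 over n = 9 pages.
Gamma is conjugate to the Poisson likelihood: posterior is Gamma(shape = 4.4+46 = 50.4, rate = 1.5+9 = 10.5).
E[λ | data] = 50.4/10.5 = 4.800.

Posterior: Gamma(shape=50.4, rate=10.5); mean ≈ 4.800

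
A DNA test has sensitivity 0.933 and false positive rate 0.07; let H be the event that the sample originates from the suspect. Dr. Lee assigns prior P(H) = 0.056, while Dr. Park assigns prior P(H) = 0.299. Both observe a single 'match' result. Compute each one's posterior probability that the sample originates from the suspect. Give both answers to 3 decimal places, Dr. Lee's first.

Dr. Lee: 0.442; Dr. Park: 0.850

P('+'|H) = 0.933, P('+'|¬H) = 0.07.
Dr. Lee: numerator 0.933·0.056 = 0.052248; evidence = 0.052248+0.07·0.944 = 0.11833; posterior = 0.442.
Dr. Park: numerator 0.933·0.299 = 0.27897; evidence = 0.27897+0.07·0.701 = 0.32804; posterior = 0.850.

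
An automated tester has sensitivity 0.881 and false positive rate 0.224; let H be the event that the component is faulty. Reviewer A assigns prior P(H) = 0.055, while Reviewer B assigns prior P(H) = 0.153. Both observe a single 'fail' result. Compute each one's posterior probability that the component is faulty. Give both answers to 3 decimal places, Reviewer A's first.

Reviewer A: 0.186; Reviewer B: 0.415

P('+'|H) = 0.881, P('+'|¬H) = 0.224.
Reviewer A: numerator 0.881·0.055 = 0.048455; evidence = 0.048455+0.224·0.945 = 0.26014; posterior = 0.186.
Reviewer B: numerator 0.881·0.153 = 0.13479; evidence = 0.13479+0.224·0.847 = 0.32452; posterior = 0.415.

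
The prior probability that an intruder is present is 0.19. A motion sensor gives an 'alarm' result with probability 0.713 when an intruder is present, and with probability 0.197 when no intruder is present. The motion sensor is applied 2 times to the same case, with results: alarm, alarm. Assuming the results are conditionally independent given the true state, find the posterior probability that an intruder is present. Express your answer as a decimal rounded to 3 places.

With H the event that an intruder is present, the joint likelihood of the observed sequence is P(data|H) = 0.713·0.713 = 0.50837 and P(data|¬H) = 0.197·0.197 = 0.038809.
Bayes: P(H|data) = 0.19·0.50837 / (0.19·0.50837 + 0.81·0.038809) = 0.096590/0.12803 = 0.7545.

Posterior P(H) ≈ 0.754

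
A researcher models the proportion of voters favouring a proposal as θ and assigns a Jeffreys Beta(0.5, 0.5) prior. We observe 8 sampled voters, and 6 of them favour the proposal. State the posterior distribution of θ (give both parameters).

Observing 6 successes and 2 failures updates Beta(0.5, 0.5) by adding the success and failure counts to the two shape parameters: α = 0.5+6 = 6.5, β = 0.5+2 = 2.5.

Posterior: Beta(6.5, 2.5)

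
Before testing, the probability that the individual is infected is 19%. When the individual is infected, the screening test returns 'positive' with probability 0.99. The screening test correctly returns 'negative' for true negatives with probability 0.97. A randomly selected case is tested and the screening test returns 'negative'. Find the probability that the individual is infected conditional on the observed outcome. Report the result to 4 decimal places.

Write H for 'the individual is infected'. Prior odds H:¬H = 0.19/0.81 = 0.23457. For the 'negative' outcome, the likelihood ratio is 0.01/0.97 = 0.010309.
Posterior odds = 0.23457 × 0.010309 = 0.0024182, so P(H|E) = 0.0024182/(1+0.0024182) = 0.0024.

P(H | E) ≈ 0.0024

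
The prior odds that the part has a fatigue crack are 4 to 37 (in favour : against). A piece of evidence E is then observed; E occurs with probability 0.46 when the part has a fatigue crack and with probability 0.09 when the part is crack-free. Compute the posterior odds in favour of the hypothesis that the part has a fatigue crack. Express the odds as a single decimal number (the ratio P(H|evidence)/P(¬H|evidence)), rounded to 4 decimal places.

Prior odds = 4/37 = 0.10811.
Likelihood ratio for E = 0.46/0.09 = 5.1111.
Posterior odds = prior odds × LR = 0.55255.

Posterior odds ≈ 0.5526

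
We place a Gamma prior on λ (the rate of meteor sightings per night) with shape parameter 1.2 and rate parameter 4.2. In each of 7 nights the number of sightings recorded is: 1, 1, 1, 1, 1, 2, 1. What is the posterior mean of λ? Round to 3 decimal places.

Posterior mean ≈ 0.821

Total count ∑xᵢ = 8 over n = 7 nights.
Gamma is conjugate to the Poisson likelihood: posterior is Gamma(shape = 1.2+8 = 9.2, rate = 4.2+7 = 11.2).
Posterior mean = shape/rate = 9.2/11.2 = 0.821.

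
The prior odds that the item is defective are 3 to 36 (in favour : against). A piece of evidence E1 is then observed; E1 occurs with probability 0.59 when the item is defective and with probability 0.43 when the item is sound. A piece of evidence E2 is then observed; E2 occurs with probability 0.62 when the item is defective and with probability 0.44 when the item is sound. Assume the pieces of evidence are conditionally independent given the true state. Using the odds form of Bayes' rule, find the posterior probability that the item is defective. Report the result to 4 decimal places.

Prior odds = 3/36 = 0.083333.
Likelihood ratio for E1 = 0.59/0.43 = 1.3721.
Likelihood ratio for E2 = 0.62/0.44 = 1.4091.
Posterior odds = prior odds × LR₁ × LR₂ = 0.16112.
Posterior probability = odds/(1+odds) = 0.16112/1.1611 = 0.1388.

Posterior probability ≈ 0.1388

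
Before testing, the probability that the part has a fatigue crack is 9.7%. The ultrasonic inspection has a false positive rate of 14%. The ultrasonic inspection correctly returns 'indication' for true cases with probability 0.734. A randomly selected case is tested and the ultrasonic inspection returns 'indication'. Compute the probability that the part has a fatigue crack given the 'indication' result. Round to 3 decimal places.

P(H | E) ≈ 0.360

Write H for 'the part has a fatigue crack'. Prior odds H:¬H = 0.097/0.903 = 0.10742. For the 'indication' outcome, the likelihood ratio is 0.734/0.14 = 5.2429.
Posterior odds = 0.10742 × 5.2429 = 0.56319, so P(H|E) = 0.56319/(1+0.56319) = 0.360.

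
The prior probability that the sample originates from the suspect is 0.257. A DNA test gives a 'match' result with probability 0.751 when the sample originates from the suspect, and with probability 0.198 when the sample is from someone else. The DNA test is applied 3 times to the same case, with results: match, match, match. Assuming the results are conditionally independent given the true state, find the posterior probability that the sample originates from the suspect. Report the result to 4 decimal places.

Let H be the event that the sample originates from the suspect; start with P(H) = 0.257. P('match'|H) = 0.751, P('match'|¬H) = 0.198.
Update on result 1 ('match'): P(H) ← 0.751·0.2570 / (0.751·0.2570 + 0.198·0.7430) = 0.19301/0.34012 = 0.5675.
Update on result 2 ('match'): P(H) ← 0.751·0.5675 / (0.751·0.5675 + 0.198·0.4325) = 0.42617/0.51181 = 0.8327.
Update on result 3 ('match'): P(H) ← 0.751·0.8327 / (0.751·0.8327 + 0.198·0.1673) = 0.62533/0.65847 = 0.9497.

Posterior P(H) ≈ 0.9497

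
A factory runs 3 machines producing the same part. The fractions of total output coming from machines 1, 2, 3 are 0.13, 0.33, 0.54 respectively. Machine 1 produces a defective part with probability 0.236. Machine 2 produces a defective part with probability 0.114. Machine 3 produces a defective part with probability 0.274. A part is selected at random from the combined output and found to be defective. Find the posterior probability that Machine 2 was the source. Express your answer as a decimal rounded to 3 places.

Posterior probability ≈ 0.174

Tabulate prior·likelihood by source: [1] prior 0.13, lik 0.236, product 0.03068; [2] prior 0.33, lik 0.114, product 0.03762; [3] prior 0.54, lik 0.274, product 0.1480.
Normalizing constant = 0.21626; the posterior for Machine 2 is its product over the sum, 0.03762/0.21626 = 0.174.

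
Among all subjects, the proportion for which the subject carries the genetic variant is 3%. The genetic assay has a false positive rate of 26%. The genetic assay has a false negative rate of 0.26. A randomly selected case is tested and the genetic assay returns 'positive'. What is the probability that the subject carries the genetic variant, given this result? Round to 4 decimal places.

Write H for 'the subject carries the genetic variant'. Prior odds H:¬H = 0.03/0.97 = 0.030928. For the 'positive' outcome, the likelihood ratio is 0.74/0.26 = 2.8462.
Posterior odds = 0.030928 × 2.8462 = 0.088025, so P(H|E) = 0.088025/(1+0.088025) = 0.0809.

P(H | E) ≈ 0.0809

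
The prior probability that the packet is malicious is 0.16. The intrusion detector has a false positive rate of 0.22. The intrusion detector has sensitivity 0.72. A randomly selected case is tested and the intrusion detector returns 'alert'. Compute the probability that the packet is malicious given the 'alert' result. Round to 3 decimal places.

Let H be the event that the packet is malicious. P(H) = 0.16, so P(¬H) = 0.84. With E the 'alert' result, P(E|H) = 0.72 and P(E|¬H) = 0.22.
P(E) = 0.72·0.16 + 0.22·0.84 = 0.11520 + 0.18480 = 0.30000.
By Bayes' theorem, P(H|E) = 0.11520 / 0.30000 = 0.384.

P(H | E) ≈ 0.384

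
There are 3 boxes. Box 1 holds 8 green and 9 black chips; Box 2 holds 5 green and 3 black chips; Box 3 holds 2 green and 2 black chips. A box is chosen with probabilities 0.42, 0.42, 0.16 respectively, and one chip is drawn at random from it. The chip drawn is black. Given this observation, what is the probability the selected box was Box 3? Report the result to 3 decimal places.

P(black|Box 1) = 0.5294; P(black|Box 2) = 0.375; P(black|Box 3) = 0.5.
Prior × likelihood for each source: 0.42·0.5294=0.2224, 0.42·0.375=0.1575, 0.16·0.5=0.08000. Summing gives P(black) = 0.45985.
P(Box 3 | black) = 0.08000 / 0.45985 = 0.174.

Posterior probability ≈ 0.174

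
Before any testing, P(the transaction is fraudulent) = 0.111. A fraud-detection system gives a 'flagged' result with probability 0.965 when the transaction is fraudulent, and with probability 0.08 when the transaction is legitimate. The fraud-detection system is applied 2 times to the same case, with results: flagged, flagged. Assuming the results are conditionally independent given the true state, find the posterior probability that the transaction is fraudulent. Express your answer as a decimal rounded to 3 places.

Posterior P(H) ≈ 0.948

With H the event that the transaction is fraudulent, the joint likelihood of the observed sequence is P(data|H) = 0.965·0.965 = 0.93122 and P(data|¬H) = 0.08·0.08 = 0.0064000.
Bayes: P(H|data) = 0.111·0.93122 / (0.111·0.93122 + 0.889·0.0064000) = 0.10337/0.10906 = 0.9478.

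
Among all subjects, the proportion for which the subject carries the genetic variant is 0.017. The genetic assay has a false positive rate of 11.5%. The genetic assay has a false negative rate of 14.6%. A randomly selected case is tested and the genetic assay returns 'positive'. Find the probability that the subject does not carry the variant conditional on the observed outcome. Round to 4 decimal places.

Write H for 'the subject carries the genetic variant'. Prior odds H:¬H = 0.017/0.983 = 0.017294. For the 'positive' outcome, the likelihood ratio is 0.854/0.115 = 7.4261.
Posterior odds = 0.017294 × 7.4261 = 0.12843, so P(H|E) = 0.12843/(1+0.12843) = 0.1138. Then P(¬H|E) = 1 − 0.1138 = 0.8862.

P(¬H | E) ≈ 0.8862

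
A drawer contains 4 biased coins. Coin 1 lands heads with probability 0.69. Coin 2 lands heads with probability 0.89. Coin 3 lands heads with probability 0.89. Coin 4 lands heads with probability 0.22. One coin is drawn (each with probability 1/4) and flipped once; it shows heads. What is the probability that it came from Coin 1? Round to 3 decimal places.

Posterior probability ≈ 0.257

P(heads|C1) = 0.69; P(heads|C2) = 0.89; P(heads|C3) = 0.89; P(heads|C4) = 0.22.
Prior × likelihood for each source: 0.25·0.69=0.1725, 0.25·0.89=0.2225, 0.25·0.89=0.2225, 0.25·0.22=0.05500. Summing gives P(heads) = 0.67250.
P(Coin 1 | heads) = 0.1725 / 0.67250 = 0.257.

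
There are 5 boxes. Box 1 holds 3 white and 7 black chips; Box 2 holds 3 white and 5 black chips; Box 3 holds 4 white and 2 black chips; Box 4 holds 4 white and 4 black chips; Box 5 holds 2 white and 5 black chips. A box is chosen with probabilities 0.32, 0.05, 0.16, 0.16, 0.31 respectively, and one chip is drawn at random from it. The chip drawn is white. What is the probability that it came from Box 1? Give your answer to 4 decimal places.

Posterior probability ≈ 0.2462

P(white|Box 1) = 0.3; P(white|Box 2) = 0.375; P(white|Box 3) = 0.6667; P(white|Box 4) = 0.5; P(white|Box 5) = 0.2857.
Prior × likelihood for each source: 0.32·0.3=0.09600, 0.05·0.375=0.01875, 0.16·0.6667=0.1067, 0.16·0.5=0.08000, 0.31·0.2857=0.08857. Summing gives P(white) = 0.38999.
P(Box 1 | white) = 0.09600 / 0.38999 = 0.2462.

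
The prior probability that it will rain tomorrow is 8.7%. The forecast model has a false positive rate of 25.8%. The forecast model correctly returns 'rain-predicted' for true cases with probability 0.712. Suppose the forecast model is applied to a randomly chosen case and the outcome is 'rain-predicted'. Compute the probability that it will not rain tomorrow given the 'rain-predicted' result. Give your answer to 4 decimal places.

P(¬H | E) ≈ 0.7918

Write H for 'it will rain tomorrow'. Prior odds H:¬H = 0.087/0.913 = 0.095290. For the 'rain-predicted' outcome, the likelihood ratio is 0.712/0.258 = 2.7597.
Posterior odds = 0.095290 × 2.7597 = 0.26297, so P(H|E) = 0.26297/(1+0.26297) = 0.2082. Then P(¬H|E) = 1 − 0.2082 = 0.7918.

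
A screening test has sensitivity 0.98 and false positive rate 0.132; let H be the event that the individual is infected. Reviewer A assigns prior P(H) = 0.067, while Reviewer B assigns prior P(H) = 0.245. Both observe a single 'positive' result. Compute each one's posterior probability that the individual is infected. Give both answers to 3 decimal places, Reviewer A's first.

P('+'|H) = 0.98, P('+'|¬H) = 0.132.
Reviewer A: numerator 0.98·0.067 = 0.065660; evidence = 0.065660+0.132·0.933 = 0.18882; posterior = 0.348.
Reviewer B: numerator 0.98·0.245 = 0.24010; evidence = 0.24010+0.132·0.755 = 0.33976; posterior = 0.707.

Reviewer A: 0.348; Reviewer B: 0.707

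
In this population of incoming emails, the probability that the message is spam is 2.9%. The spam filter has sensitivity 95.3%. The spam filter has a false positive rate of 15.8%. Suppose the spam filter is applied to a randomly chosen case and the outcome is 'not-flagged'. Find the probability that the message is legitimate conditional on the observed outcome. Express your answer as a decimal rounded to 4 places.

P(¬H | E) ≈ 0.9983

Let H be the event that the message is spam. P(H) = 0.029, so P(¬H) = 0.971. With E the 'not-flagged' result, P(E|H) = 0.047 and P(E|¬H) = 0.842.
P(E) = 0.047·0.029 + 0.842·0.971 = 0.0013630 + 0.81758 = 0.81894.
By Bayes' theorem, P(H|E) = 0.0013630 / 0.81894 = 0.0017. Hence P(¬H|E) = 1 − 0.0017 = 0.9983.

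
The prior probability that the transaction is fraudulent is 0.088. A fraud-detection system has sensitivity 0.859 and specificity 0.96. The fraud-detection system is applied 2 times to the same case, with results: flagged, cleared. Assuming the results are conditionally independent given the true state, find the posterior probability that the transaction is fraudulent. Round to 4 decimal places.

Posterior P(H) ≈ 0.2333

With H the event that the transaction is fraudulent, the joint likelihood of the observed sequence is P(data|H) = 0.859·0.141 = 0.12112 and P(data|¬H) = 0.04·0.96 = 0.038400.
Bayes: P(H|data) = 0.088·0.12112 / (0.088·0.12112 + 0.912·0.038400) = 0.010658/0.045679 = 0.2333.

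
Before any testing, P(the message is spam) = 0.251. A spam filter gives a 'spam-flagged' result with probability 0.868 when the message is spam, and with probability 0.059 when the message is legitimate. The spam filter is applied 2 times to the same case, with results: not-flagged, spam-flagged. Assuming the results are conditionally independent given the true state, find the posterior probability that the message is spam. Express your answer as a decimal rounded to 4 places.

Let H be the event that the message is spam; start with P(H) = 0.251. P('spam-flagged'|H) = 0.868, P('spam-flagged'|¬H) = 0.059.
Update on result 1 ('not-flagged'): P(H) ← 0.132·0.2510 / (0.132·0.2510 + 0.941·0.7490) = 0.033132/0.73794 = 0.0449.
Update on result 2 ('spam-flagged'): P(H) ← 0.868·0.0449 / (0.868·0.0449 + 0.059·0.9551) = 0.038971/0.095322 = 0.4088.

Posterior P(H) ≈ 0.4088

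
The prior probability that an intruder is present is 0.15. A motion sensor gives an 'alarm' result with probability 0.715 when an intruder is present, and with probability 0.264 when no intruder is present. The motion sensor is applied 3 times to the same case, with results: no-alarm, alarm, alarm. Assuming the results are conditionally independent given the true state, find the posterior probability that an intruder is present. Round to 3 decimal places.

With H the event that an intruder is present, the joint likelihood of the observed sequence is P(data|H) = 0.285·0.715·0.715 = 0.14570 and P(data|¬H) = 0.736·0.264·0.264 = 0.051296.
Bayes: P(H|data) = 0.15·0.14570 / (0.15·0.14570 + 0.85·0.051296) = 0.021855/0.065457 = 0.3339.

Posterior P(H) ≈ 0.334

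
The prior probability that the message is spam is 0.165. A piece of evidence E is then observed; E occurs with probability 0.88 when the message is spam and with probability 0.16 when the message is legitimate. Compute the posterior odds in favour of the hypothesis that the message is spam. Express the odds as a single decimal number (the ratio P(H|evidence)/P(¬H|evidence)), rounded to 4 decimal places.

Posterior odds ≈ 1.0868

Prior odds = 0.165/(1−0.165) = 0.19760.
Likelihood ratio for E = 0.88/0.16 = 5.5000.
Posterior odds = prior odds × LR = 1.0868.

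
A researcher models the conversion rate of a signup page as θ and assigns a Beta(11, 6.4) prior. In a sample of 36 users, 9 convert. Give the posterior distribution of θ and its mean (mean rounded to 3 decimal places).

Posterior: Beta(20, 33.4); mean ≈ 0.375

Observing 9 successes and 27 failures updates Beta(11, 6.4) by adding the success and failure counts to the two shape parameters: α = 11+9 = 20, β = 6.4+27 = 33.4.
E[θ | data] = 20/(20+33.4) = 0.375.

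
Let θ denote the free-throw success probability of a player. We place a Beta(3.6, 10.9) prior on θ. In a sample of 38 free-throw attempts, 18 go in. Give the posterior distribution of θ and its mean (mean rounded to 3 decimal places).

The binomial likelihood is conjugate to the Beta prior: with 18 successes and 20 failures, the posterior is Beta(3.6+18, 10.9+20) = Beta(21.6, 30.9).
Posterior mean = α/(α+β) = 21.6/52.5 = 0.411.

Posterior: Beta(21.6, 30.9); mean ≈ 0.411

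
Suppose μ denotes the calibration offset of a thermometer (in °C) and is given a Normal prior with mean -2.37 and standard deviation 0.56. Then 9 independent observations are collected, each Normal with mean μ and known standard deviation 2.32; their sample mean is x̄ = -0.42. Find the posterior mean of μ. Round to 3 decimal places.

Posterior mean ≈ -1.699

Prior precision 1/τ₀² = 1/0.56² = 3.18878; data precision n/σ² = 9/2.32² = 1.67212.
Posterior precision = 3.18878 + 1.67212 = 4.86089.
Posterior mean = (3.18878·-2.37 + 1.67212·-0.42) / 4.86089 = -1.699.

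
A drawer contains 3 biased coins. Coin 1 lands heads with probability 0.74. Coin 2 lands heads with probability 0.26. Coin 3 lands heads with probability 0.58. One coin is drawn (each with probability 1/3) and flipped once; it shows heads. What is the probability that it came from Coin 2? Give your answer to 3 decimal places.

Posterior probability ≈ 0.165

Tabulate prior·likelihood by source: [1] prior 0.333333, lik 0.74, product 0.2467; [2] prior 0.333333, lik 0.26, product 0.08667; [3] prior 0.333333, lik 0.58, product 0.1933.
Normalizing constant = 0.52667; the posterior for Coin 2 is its product over the sum, 0.08667/0.52667 = 0.165.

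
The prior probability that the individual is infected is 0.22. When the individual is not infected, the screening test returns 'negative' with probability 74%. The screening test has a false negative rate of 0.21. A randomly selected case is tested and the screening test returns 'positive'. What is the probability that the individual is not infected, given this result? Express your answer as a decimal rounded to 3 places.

Let H be the event that the individual is infected. P(H) = 0.22, so P(¬H) = 0.78. With E the 'positive' result, P(E|H) = 0.79 and P(E|¬H) = 0.26.
P(E) = 0.79·0.22 + 0.26·0.78 = 0.17380 + 0.20280 = 0.37660.
By Bayes' theorem, P(H|E) = 0.17380 / 0.37660 = 0.461. Hence P(¬H|E) = 1 − 0.461 = 0.539.

P(¬H | E) ≈ 0.539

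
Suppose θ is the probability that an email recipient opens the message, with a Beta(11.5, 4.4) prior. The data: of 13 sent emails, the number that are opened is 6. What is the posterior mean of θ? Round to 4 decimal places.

Posterior mean ≈ 0.6055

The binomial likelihood is conjugate to the Beta prior: with 6 successes and 7 failures, the posterior is Beta(11.5+6, 4.4+7) = Beta(17.5, 11.4).
E[θ | data] = 17.5/(17.5+11.4) = 0.6055.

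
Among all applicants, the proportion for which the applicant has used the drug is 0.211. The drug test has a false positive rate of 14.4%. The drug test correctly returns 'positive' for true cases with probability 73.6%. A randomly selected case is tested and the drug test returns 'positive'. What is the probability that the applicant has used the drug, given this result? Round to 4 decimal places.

Write H for 'the applicant has used the drug'. Prior odds H:¬H = 0.211/0.789 = 0.26743. For the 'positive' outcome, the likelihood ratio is 0.736/0.144 = 5.1111.
Posterior odds = 0.26743 × 5.1111 = 1.3668, so P(H|E) = 1.3668/(1+1.3668) = 0.5775.

P(H | E) ≈ 0.5775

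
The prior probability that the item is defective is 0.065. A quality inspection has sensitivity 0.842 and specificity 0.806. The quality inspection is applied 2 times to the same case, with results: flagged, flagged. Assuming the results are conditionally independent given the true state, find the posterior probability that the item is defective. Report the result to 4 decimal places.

With H the event that the item is defective, the joint likelihood of the observed sequence is P(data|H) = 0.842·0.842 = 0.70896 and P(data|¬H) = 0.194·0.194 = 0.037636.
Bayes: P(H|data) = 0.065·0.70896 / (0.065·0.70896 + 0.935·0.037636) = 0.046083/0.081272 = 0.5670.

Posterior P(H) ≈ 0.5670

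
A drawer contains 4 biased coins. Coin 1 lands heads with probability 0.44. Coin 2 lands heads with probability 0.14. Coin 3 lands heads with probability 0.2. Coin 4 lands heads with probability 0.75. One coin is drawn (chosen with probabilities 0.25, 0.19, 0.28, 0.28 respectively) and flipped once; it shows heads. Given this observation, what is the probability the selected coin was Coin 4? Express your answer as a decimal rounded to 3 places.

Tabulate prior·likelihood by source: [1] prior 0.25, lik 0.44, product 0.1100; [2] prior 0.19, lik 0.14, product 0.02660; [3] prior 0.28, lik 0.2, product 0.05600; [4] prior 0.28, lik 0.75, product 0.2100.
Normalizing constant = 0.40260; the posterior for Coin 4 is its product over the sum, 0.2100/0.40260 = 0.522.

Posterior probability ≈ 0.522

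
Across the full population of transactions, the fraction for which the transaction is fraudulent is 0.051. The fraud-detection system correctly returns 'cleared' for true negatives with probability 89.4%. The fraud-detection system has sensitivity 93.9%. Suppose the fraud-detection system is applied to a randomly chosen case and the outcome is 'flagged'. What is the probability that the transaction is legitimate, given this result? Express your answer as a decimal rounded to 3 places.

P(¬H | E) ≈ 0.677

Write H for 'the transaction is fraudulent'. Prior odds H:¬H = 0.051/0.949 = 0.053741. For the 'flagged' outcome, the likelihood ratio is 0.939/0.106 = 8.8585.
Posterior odds = 0.053741 × 8.8585 = 0.47606, so P(H|E) = 0.47606/(1+0.47606) = 0.323. Then P(¬H|E) = 1 − 0.323 = 0.677.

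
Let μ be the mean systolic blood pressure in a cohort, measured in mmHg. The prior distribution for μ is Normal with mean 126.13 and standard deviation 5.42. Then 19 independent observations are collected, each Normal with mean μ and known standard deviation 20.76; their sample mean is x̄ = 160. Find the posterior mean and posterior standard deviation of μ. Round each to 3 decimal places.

Prior precision 1/τ₀² = 1/5.42² = 0.0340409; data precision n/σ² = 19/20.76² = 0.0440858.
Posterior precision = 0.0340409 + 0.0440858 = 0.0781267, giving posterior SD = 1/√0.0781267 = 3.578.
Posterior mean = (0.0340409·126.13 + 0.0440858·160) / 0.0781267 = 145.242.

Posterior mean ≈ 145.242; posterior SD ≈ 3.578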